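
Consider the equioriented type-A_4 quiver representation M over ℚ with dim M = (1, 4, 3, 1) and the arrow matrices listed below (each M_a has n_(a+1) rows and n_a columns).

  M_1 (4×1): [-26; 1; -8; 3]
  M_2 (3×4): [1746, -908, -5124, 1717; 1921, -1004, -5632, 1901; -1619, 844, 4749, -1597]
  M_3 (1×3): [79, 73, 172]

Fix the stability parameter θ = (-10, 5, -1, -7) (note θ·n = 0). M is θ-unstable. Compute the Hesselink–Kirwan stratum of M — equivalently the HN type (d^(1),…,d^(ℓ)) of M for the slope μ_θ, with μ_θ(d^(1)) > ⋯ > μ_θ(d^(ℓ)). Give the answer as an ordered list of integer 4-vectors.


Interval decomposition of M: I[1,4], I[2,2], I[2,3]^2.
HN type (ℓ=4): μ^(1)=5; μ^(2)=2; μ^(3)=-1; μ^(4)=-10

((0, 1, 0, 0); (0, 2, 2, 0); (0, 1, 1, 1); (1, 0, 0, 0))


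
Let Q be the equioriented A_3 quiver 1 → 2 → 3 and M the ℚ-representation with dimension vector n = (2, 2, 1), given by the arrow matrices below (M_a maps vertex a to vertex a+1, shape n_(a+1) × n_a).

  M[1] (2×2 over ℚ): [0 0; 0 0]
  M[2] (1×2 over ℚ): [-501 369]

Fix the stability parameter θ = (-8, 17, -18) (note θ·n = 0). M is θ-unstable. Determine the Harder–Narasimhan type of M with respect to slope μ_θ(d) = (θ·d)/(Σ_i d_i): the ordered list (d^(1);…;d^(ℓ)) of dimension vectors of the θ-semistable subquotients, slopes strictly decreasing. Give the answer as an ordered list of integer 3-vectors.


Via rank(M_{q-1}∘⋯∘M_p): M ≅ I[1,1]^2, I[2,2], I[2,3].
μ_θ-semistable layers: μ^(1)=17; μ^(2)=-1/2; μ^(3)=-8

((0, 1, 0); (0, 1, 1); (2, 0, 0))


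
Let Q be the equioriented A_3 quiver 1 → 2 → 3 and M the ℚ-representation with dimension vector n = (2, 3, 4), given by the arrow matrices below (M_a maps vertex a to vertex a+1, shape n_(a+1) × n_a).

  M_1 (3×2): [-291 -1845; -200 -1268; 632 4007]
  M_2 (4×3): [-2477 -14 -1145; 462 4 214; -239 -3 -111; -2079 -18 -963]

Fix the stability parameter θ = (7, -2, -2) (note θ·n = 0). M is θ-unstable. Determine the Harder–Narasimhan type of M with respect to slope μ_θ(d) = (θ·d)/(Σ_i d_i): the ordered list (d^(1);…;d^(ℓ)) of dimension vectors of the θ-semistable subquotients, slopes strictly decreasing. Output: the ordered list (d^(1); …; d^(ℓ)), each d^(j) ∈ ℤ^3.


Via rank(M_{q-1}∘⋯∘M_p): M ≅ I[1,2], I[1,3], I[2,3], I[3,3]^2.
μ_θ-semistable layers: μ^(1)=5/2; μ^(2)=1; μ^(3)=-2

((1, 1, 0); (1, 1, 1); (0, 1, 3))


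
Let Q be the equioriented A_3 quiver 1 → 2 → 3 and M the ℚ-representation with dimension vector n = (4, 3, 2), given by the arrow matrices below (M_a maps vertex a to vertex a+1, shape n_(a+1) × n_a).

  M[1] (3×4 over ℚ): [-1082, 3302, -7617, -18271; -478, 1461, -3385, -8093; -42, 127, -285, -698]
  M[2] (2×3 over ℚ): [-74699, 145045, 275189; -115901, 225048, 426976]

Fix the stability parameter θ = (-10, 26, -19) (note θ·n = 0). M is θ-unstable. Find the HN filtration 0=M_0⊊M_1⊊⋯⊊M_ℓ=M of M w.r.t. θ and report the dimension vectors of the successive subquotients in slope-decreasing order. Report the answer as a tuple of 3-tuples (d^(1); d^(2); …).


Barcode: M ≅ I[1,1], I[1,2], I[1,3]^2. HN layers by μ_θ (3 steps, strictly decreasing):
  μ^(1)=26; μ^(2)=7/2; μ^(3)=-10

((0, 1, 0); (0, 2, 2); (4, 0, 0))


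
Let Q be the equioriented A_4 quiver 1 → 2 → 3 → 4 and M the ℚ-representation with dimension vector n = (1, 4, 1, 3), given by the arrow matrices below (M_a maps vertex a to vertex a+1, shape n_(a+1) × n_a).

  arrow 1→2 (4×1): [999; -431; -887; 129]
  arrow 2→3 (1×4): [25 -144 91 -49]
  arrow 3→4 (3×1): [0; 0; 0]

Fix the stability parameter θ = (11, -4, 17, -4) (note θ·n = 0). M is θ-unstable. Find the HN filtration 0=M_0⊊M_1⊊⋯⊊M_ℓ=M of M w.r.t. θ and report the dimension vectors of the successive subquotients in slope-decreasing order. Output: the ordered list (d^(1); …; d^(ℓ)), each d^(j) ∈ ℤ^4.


Interval decomposition of M: I[1,3], I[2,2]^3, I[4,4]^3.
HN type (ℓ=3): μ^(1)=17; μ^(2)=7/2; μ^(3)=-4

((0, 0, 1, 0); (1, 1, 0, 0); (0, 3, 0, 3))


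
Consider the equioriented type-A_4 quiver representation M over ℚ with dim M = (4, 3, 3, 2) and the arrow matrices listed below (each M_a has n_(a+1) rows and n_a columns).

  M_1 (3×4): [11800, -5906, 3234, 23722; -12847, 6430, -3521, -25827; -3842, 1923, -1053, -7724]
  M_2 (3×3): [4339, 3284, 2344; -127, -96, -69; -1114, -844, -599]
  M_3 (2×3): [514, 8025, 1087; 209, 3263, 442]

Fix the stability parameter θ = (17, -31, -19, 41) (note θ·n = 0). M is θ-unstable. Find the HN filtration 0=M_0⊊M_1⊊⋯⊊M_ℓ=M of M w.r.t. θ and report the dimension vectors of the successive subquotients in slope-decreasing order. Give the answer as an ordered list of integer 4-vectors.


Interval decomposition of M: I[1,1], I[1,2], I[1,4]^2, I[3,3].
HN type (ℓ=5): μ^(1)=41; μ^(2)=17; μ^(3)=-7; μ^(4)=-11; μ^(5)=-19

((0, 0, 0, 2); (1, 0, 0, 0); (1, 1, 0, 0); (2, 2, 2, 0); (0, 0, 1, 0))


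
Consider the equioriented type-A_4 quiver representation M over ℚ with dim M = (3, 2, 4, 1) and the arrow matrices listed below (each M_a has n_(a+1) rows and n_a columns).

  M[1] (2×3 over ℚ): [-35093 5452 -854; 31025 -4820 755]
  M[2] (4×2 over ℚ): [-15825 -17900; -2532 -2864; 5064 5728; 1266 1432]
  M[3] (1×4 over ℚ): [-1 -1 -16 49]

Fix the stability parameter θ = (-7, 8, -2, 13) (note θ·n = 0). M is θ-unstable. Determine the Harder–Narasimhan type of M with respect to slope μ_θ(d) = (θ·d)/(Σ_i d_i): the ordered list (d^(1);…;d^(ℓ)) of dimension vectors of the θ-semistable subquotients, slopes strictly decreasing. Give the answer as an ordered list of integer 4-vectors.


Barcode: M ≅ I[1,1], I[1,2], I[1,4], I[3,3]^3. HN layers by μ_θ (5 steps, strictly decreasing):
  μ^(1)=13; μ^(2)=8; μ^(3)=3; μ^(4)=-2; μ^(5)=-7

((0, 0, 0, 1); (0, 1, 0, 0); (0, 1, 1, 0); (0, 0, 3, 0); (3, 0, 0, 0))


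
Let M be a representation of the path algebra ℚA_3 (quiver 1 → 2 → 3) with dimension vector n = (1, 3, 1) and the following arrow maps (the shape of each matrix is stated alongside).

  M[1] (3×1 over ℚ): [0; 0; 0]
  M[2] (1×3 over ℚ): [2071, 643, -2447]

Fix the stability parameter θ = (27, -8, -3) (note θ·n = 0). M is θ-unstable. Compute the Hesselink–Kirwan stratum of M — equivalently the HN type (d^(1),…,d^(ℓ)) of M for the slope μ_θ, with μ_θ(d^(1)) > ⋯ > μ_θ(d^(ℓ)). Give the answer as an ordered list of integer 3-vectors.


Via rank(M_{q-1}∘⋯∘M_p): M ≅ I[1,1], I[2,2]^2, I[2,3].
μ_θ-semistable layers: μ^(1)=27; μ^(2)=-3; μ^(3)=-8

((1, 0, 0); (0, 0, 1); (0, 3, 0))


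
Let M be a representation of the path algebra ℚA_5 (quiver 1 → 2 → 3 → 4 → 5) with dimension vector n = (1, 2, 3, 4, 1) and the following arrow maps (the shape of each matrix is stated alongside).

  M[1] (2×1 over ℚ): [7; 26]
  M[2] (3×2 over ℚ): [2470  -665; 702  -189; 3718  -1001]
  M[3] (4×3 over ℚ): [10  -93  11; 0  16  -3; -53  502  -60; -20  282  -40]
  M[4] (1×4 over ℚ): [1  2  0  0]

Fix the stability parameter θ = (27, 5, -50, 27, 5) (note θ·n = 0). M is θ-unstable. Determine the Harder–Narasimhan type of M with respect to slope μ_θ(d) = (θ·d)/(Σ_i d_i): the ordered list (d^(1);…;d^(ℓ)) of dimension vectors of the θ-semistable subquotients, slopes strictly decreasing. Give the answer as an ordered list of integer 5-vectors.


Via rank(M_{q-1}∘⋯∘M_p): M ≅ I[1,2], I[2,5], I[3,4]^2, I[4,4].
μ_θ-semistable layers: μ^(1)=27; μ^(2)=16; μ^(3)=-45/2; μ^(4)=-50

((0, 0, 0, 3, 0); (1, 1, 0, 1, 1); (0, 1, 1, 0, 0); (0, 0, 2, 0, 0))


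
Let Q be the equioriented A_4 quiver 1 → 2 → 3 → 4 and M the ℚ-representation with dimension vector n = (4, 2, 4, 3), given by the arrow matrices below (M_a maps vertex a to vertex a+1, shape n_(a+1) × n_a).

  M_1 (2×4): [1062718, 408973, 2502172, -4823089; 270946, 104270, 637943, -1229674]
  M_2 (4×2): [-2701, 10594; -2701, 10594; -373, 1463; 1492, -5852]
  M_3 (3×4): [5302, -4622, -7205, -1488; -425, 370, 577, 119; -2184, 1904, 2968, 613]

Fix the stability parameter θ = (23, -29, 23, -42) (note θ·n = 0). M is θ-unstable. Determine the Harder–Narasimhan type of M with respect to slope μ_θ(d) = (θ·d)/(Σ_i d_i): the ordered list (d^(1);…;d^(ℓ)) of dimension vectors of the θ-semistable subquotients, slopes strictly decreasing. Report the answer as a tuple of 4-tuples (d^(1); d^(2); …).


Barcode: M ≅ I[1,1]^2, I[1,4]^2, I[3,3], I[3,4]. HN layers by μ_θ (3 steps, strictly decreasing):
  μ^(1)=23; μ^(2)=-25/4; μ^(3)=-19/2

((2, 0, 1, 0); (2, 2, 2, 2); (0, 0, 1, 1))


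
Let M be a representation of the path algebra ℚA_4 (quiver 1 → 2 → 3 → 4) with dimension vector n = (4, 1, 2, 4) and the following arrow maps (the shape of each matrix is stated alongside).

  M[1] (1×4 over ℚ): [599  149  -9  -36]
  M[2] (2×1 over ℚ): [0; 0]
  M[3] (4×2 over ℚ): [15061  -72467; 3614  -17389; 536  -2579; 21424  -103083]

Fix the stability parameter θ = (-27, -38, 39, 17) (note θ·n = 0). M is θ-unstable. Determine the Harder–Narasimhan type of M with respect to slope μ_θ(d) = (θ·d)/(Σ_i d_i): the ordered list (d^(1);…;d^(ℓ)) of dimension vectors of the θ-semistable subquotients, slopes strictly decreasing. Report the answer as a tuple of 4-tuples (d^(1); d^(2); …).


Via rank(M_{q-1}∘⋯∘M_p): M ≅ I[1,1]^3, I[1,2], I[3,4]^2, I[4,4]^2.
μ_θ-semistable layers: μ^(1)=28; μ^(2)=17; μ^(3)=-27; μ^(4)=-65/2

((0, 0, 2, 2); (0, 0, 0, 2); (3, 0, 0, 0); (1, 1, 0, 0))


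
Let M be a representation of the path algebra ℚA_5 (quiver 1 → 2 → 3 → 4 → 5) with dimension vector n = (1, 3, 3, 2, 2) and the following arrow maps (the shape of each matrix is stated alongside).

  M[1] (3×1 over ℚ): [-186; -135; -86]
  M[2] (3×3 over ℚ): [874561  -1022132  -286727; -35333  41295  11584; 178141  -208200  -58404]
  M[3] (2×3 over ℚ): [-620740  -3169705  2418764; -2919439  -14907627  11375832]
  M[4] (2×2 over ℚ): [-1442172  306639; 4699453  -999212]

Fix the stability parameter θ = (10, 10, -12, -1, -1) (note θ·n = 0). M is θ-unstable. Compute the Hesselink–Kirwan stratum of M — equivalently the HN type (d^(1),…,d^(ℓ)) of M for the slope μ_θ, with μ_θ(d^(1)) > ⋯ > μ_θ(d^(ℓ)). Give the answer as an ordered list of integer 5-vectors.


Interval decomposition of M: I[1,5], I[2,3], I[2,5].
HN type (ℓ=2): μ^(1)=6/5; μ^(2)=-1

((1, 1, 1, 1, 1); (0, 2, 2, 1, 1))


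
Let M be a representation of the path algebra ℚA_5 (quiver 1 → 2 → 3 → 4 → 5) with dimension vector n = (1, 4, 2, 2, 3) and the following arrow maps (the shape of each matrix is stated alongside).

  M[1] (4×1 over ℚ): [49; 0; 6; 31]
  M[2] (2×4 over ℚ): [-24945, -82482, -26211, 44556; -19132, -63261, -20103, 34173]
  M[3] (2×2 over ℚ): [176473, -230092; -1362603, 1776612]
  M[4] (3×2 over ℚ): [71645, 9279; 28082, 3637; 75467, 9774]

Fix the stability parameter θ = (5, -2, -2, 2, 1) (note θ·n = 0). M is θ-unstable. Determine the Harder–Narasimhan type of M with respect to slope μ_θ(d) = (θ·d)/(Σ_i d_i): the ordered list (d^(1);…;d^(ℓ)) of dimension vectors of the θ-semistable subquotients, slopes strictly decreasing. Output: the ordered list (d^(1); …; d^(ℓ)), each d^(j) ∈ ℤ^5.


Interval decomposition of M: I[1,5], I[2,2]^2, I[2,3], I[4,5], I[5,5].
HN type (ℓ=4): μ^(1)=3/2; μ^(2)=1; μ^(3)=1/3; μ^(4)=-2

((0, 0, 0, 2, 2); (0, 0, 0, 0, 1); (1, 1, 1, 0, 0); (0, 3, 1, 0, 0))


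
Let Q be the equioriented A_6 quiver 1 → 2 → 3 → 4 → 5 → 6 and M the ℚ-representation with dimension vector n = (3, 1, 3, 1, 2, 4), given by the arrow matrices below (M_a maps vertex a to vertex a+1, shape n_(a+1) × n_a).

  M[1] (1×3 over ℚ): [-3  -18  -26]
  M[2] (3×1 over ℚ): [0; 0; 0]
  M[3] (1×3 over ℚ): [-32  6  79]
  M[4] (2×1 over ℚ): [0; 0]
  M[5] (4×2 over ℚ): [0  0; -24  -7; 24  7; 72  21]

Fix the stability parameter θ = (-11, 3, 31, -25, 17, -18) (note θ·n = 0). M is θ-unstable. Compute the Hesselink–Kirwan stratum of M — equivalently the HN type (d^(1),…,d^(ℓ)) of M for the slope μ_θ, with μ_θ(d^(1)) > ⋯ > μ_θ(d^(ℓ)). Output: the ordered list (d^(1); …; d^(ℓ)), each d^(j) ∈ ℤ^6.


Via rank(M_{q-1}∘⋯∘M_p): M ≅ I[1,1]^2, I[1,2], I[3,3]^2, I[3,4], I[5,5], I[5,6], I[6,6]^3.
μ_θ-semistable layers: μ^(1)=31; μ^(2)=17; μ^(3)=3; μ^(4)=-1/2; μ^(5)=-11; μ^(6)=-18

((0, 0, 2, 0, 0, 0); (0, 0, 0, 0, 1, 0); (0, 1, 1, 1, 0, 0); (0, 0, 0, 0, 1, 1); (3, 0, 0, 0, 0, 0); (0, 0, 0, 0, 0, 3))


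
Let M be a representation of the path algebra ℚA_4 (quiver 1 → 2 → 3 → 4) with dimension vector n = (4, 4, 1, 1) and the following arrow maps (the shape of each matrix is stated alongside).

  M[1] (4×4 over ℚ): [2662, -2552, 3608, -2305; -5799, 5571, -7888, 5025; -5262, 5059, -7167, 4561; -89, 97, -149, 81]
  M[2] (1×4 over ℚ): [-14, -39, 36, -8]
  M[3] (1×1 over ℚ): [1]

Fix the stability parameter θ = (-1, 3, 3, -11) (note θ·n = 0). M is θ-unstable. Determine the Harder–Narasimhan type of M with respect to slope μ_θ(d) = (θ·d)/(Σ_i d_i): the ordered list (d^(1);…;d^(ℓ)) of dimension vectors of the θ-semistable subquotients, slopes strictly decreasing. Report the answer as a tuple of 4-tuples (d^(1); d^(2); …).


Barcode: M ≅ I[1,2]^3, I[1,4]. HN layers by μ_θ (3 steps, strictly decreasing):
  μ^(1)=3; μ^(2)=-1; μ^(3)=-3/2

((0, 3, 0, 0); (3, 0, 0, 0); (1, 1, 1, 1))


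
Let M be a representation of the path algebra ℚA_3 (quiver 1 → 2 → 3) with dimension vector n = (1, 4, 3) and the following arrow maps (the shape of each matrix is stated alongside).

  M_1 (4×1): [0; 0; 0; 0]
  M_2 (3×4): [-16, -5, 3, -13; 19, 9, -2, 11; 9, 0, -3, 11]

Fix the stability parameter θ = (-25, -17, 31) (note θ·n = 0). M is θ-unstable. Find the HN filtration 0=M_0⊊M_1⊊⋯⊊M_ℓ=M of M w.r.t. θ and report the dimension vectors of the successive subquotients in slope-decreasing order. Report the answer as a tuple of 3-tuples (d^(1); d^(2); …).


Via rank(M_{q-1}∘⋯∘M_p): M ≅ I[1,1], I[2,2], I[2,3]^3.
μ_θ-semistable layers: μ^(1)=31; μ^(2)=-17; μ^(3)=-25

((0, 0, 3); (0, 4, 0); (1, 0, 0))


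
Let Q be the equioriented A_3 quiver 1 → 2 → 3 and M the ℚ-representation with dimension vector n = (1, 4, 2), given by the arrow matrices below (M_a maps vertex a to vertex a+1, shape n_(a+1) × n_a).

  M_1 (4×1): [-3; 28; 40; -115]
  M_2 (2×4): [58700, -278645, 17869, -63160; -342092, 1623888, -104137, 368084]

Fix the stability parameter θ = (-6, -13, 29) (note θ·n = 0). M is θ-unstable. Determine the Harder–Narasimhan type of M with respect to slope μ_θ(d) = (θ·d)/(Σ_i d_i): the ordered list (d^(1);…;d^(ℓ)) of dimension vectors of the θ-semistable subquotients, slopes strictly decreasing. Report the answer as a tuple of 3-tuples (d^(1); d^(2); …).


Interval decomposition of M: I[1,2], I[2,2], I[2,3]^2.
HN type (ℓ=3): μ^(1)=29; μ^(2)=-19/2; μ^(3)=-13

((0, 0, 2); (1, 1, 0); (0, 3, 0))


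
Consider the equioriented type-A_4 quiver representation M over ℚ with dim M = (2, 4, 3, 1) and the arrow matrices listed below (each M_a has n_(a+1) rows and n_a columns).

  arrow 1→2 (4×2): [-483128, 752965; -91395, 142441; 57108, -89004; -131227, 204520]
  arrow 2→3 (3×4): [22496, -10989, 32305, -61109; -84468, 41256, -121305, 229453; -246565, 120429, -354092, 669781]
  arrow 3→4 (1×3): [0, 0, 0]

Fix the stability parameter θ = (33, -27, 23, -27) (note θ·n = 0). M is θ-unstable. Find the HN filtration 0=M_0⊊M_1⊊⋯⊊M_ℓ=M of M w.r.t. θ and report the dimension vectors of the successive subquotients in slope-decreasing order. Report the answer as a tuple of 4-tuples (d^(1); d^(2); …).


Via rank(M_{q-1}∘⋯∘M_p): M ≅ I[1,3]^2, I[2,2], I[2,3], I[4,4].
μ_θ-semistable layers: μ^(1)=23; μ^(2)=3; μ^(3)=-27

((0, 0, 3, 0); (2, 2, 0, 0); (0, 2, 0, 1))


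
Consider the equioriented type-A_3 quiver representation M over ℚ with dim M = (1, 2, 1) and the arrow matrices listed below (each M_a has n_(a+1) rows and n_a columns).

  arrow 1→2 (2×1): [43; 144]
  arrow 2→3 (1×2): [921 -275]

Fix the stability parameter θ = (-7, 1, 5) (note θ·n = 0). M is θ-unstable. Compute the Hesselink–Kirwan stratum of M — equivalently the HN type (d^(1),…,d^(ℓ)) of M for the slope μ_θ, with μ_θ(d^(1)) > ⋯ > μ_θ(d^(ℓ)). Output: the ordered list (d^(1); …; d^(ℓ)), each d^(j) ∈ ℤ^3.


Interval decomposition of M: I[1,3], I[2,2].
HN type (ℓ=3): μ^(1)=5; μ^(2)=1; μ^(3)=-7

((0, 0, 1); (0, 2, 0); (1, 0, 0))


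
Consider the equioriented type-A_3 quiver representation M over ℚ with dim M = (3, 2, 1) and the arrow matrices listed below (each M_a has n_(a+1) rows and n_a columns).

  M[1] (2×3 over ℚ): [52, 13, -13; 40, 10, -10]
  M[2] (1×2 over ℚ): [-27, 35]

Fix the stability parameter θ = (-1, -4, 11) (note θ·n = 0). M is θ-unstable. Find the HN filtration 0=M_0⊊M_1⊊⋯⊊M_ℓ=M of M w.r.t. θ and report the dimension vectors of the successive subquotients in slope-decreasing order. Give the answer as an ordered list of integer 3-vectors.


Interval decomposition of M: I[1,1]^2, I[1,3], I[2,2].
HN type (ℓ=4): μ^(1)=11; μ^(2)=-1; μ^(3)=-5/2; μ^(4)=-4

((0, 0, 1); (2, 0, 0); (1, 1, 0); (0, 1, 0))


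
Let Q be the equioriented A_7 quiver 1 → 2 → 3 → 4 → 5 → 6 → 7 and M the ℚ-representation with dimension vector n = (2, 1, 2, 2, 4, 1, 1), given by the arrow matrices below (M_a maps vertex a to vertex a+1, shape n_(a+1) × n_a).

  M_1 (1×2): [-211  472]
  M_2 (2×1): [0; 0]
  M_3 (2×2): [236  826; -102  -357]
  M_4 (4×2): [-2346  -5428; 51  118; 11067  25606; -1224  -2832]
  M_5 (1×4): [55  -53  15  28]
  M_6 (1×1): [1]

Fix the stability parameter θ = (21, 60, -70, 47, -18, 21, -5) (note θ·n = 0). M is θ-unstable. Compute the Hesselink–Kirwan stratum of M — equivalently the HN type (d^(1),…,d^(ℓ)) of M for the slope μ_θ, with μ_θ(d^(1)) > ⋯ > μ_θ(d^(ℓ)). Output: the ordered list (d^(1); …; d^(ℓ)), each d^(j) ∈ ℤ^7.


Barcode: M ≅ I[1,1], I[1,2], I[3,3], I[3,4], I[4,5], I[5,5]^2, I[5,7]. HN layers by μ_θ (7 steps, strictly decreasing):
  μ^(1)=60; μ^(2)=47; μ^(3)=21; μ^(4)=29/2; μ^(5)=8; μ^(6)=-18; μ^(7)=-70

((0, 1, 0, 0, 0, 0, 0); (0, 0, 0, 1, 0, 0, 0); (2, 0, 0, 0, 0, 0, 0); (0, 0, 0, 1, 1, 0, 0); (0, 0, 0, 0, 0, 1, 1); (0, 0, 0, 0, 3, 0, 0); (0, 0, 2, 0, 0, 0, 0))


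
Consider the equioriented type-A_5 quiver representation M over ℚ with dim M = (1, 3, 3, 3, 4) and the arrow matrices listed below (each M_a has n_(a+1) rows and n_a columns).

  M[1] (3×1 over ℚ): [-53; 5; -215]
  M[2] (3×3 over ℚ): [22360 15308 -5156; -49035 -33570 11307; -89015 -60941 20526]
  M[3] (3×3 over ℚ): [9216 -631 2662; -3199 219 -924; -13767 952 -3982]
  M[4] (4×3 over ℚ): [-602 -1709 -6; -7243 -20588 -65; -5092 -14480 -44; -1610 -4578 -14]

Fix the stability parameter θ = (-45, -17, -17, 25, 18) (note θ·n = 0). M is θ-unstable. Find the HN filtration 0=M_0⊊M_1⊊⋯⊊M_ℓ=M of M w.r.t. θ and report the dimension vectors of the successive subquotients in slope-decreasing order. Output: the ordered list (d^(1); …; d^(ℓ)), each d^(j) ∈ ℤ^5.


Barcode: M ≅ I[1,2], I[2,4], I[2,5], I[3,3], I[4,5], I[5,5]^2. HN layers by μ_θ (5 steps, strictly decreasing):
  μ^(1)=25; μ^(2)=43/2; μ^(3)=18; μ^(4)=-17; μ^(5)=-45

((0, 0, 0, 1, 0); (0, 0, 0, 2, 2); (0, 0, 0, 0, 2); (0, 3, 3, 0, 0); (1, 0, 0, 0, 0))


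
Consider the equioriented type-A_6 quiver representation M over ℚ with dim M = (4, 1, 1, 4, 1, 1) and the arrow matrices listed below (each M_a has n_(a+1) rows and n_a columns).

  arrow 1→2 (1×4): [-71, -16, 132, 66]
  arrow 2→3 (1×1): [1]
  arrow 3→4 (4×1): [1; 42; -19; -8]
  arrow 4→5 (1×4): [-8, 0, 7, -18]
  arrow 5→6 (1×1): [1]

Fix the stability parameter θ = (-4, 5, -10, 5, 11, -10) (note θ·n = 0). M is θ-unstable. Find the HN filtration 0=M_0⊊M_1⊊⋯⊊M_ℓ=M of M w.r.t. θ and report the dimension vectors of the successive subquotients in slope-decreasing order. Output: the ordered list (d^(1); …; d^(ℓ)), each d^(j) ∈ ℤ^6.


Interval decomposition of M: I[1,1]^3, I[1,6], I[4,4]^3.
HN type (ℓ=4): μ^(1)=5; μ^(2)=2; μ^(3)=-5/2; μ^(4)=-4

((0, 0, 0, 3, 0, 0); (0, 0, 0, 1, 1, 1); (0, 1, 1, 0, 0, 0); (4, 0, 0, 0, 0, 0))


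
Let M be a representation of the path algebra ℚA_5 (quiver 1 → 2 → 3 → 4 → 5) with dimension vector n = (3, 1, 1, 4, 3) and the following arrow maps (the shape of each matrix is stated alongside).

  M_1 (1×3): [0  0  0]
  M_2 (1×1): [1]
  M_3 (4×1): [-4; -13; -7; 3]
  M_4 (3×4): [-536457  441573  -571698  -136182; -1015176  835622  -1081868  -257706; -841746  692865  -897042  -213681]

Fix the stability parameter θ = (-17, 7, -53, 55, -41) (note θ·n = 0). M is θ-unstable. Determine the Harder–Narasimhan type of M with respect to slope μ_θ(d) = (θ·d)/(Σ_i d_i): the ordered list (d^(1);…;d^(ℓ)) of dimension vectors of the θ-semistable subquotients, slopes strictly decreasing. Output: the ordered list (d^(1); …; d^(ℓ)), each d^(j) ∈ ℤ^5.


Barcode: M ≅ I[1,1]^3, I[2,5], I[4,4]^2, I[4,5], I[5,5]. HN layers by μ_θ (5 steps, strictly decreasing):
  μ^(1)=55; μ^(2)=7; μ^(3)=-17; μ^(4)=-23; μ^(5)=-41

((0, 0, 0, 2, 0); (0, 0, 0, 2, 2); (3, 0, 0, 0, 0); (0, 1, 1, 0, 0); (0, 0, 0, 0, 1))


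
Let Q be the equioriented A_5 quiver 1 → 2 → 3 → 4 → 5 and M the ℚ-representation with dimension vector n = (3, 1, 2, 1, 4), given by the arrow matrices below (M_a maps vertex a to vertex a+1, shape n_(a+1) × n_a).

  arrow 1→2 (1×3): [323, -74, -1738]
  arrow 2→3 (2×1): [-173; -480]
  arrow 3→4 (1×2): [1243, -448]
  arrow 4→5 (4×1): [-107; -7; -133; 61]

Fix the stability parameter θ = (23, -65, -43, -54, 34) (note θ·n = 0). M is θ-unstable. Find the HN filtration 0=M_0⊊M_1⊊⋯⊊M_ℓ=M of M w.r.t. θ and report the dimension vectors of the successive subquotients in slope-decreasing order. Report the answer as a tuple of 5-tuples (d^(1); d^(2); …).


Via rank(M_{q-1}∘⋯∘M_p): M ≅ I[1,1]^2, I[1,5], I[3,3], I[5,5]^3.
μ_θ-semistable layers: μ^(1)=34; μ^(2)=23; μ^(3)=-139/4; μ^(4)=-43

((0, 0, 0, 0, 4); (2, 0, 0, 0, 0); (1, 1, 1, 1, 0); (0, 0, 1, 0, 0))


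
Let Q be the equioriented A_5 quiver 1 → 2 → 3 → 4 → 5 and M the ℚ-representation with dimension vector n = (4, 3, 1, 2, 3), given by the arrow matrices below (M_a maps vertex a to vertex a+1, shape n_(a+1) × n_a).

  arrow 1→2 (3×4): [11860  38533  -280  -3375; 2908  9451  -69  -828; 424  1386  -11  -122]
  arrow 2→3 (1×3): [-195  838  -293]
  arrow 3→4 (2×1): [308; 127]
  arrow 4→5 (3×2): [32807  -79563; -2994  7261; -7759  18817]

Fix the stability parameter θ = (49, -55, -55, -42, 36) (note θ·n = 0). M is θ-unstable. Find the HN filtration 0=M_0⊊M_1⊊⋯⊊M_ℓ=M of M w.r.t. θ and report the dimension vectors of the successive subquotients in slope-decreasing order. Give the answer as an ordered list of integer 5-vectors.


Via rank(M_{q-1}∘⋯∘M_p): M ≅ I[1,1], I[1,2]^2, I[1,5], I[4,5], I[5,5].
μ_θ-semistable layers: μ^(1)=49; μ^(2)=36; μ^(3)=-3; μ^(4)=-103/4; μ^(5)=-42

((1, 0, 0, 0, 0); (0, 0, 0, 0, 3); (2, 2, 0, 0, 0); (1, 1, 1, 1, 0); (0, 0, 0, 1, 0))


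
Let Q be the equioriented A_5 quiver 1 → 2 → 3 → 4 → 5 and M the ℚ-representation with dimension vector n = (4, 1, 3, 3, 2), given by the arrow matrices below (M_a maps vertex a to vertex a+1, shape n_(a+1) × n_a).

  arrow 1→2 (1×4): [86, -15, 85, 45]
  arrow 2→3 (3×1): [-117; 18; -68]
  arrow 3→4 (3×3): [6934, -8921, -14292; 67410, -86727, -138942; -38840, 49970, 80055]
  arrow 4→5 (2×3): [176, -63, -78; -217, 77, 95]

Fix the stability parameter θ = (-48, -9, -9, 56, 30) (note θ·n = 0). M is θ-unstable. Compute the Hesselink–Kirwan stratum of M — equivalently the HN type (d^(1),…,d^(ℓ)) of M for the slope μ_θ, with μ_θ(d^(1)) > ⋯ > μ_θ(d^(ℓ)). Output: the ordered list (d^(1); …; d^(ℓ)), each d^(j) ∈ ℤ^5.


Via rank(M_{q-1}∘⋯∘M_p): M ≅ I[1,1]^3, I[1,3], I[3,5]^2, I[4,4].
μ_θ-semistable layers: μ^(1)=56; μ^(2)=43; μ^(3)=-9; μ^(4)=-48

((0, 0, 0, 1, 0); (0, 0, 0, 2, 2); (0, 1, 3, 0, 0); (4, 0, 0, 0, 0))


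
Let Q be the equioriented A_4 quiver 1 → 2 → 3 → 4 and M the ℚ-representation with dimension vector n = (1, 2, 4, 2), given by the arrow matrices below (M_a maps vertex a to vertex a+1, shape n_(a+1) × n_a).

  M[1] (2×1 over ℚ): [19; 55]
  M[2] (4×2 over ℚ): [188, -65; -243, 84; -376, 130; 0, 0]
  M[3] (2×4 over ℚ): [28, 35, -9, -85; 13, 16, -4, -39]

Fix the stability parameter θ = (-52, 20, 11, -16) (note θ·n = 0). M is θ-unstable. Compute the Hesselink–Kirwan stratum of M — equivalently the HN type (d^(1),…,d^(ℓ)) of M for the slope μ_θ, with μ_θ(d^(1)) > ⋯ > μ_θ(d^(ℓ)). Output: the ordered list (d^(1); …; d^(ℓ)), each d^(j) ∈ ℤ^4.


Via rank(M_{q-1}∘⋯∘M_p): M ≅ I[1,4], I[2,4], I[3,3]^2.
μ_θ-semistable layers: μ^(1)=11; μ^(2)=5; μ^(3)=-52

((0, 0, 2, 0); (0, 2, 2, 2); (1, 0, 0, 0))


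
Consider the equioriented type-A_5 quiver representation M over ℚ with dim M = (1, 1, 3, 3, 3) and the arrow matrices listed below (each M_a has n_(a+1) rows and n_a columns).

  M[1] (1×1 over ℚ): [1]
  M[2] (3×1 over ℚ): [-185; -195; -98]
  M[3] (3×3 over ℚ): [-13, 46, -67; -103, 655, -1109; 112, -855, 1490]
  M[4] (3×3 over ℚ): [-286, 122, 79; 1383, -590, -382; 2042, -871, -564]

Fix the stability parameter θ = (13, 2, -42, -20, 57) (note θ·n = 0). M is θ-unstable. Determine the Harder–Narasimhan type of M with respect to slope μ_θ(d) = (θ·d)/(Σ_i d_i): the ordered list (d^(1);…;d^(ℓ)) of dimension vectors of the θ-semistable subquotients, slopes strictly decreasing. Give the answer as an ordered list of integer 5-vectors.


Barcode: M ≅ I[1,5], I[3,5]^2. HN layers by μ_θ (4 steps, strictly decreasing):
  μ^(1)=57; μ^(2)=-47/4; μ^(3)=-20; μ^(4)=-42

((0, 0, 0, 0, 3); (1, 1, 1, 1, 0); (0, 0, 0, 2, 0); (0, 0, 2, 0, 0))


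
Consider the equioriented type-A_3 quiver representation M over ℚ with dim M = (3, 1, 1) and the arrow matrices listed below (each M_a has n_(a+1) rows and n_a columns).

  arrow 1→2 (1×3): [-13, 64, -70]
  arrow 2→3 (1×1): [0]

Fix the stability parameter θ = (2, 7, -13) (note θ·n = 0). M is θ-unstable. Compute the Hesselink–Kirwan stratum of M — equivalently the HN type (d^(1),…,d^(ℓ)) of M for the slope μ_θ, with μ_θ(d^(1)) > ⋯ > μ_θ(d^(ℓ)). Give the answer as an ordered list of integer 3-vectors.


Via rank(M_{q-1}∘⋯∘M_p): M ≅ I[1,1]^2, I[1,2], I[3,3].
μ_θ-semistable layers: μ^(1)=7; μ^(2)=2; μ^(3)=-13

((0, 1, 0); (3, 0, 0); (0, 0, 1))


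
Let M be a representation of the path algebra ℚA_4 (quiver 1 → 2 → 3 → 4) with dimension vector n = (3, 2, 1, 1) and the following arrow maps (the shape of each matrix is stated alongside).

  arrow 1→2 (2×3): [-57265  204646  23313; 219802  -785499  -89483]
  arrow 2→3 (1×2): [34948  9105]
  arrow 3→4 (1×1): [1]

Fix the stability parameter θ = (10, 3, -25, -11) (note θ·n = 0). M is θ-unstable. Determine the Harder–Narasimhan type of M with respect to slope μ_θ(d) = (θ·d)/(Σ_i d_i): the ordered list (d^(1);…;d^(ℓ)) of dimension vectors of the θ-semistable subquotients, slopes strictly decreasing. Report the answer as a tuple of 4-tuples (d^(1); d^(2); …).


Barcode: M ≅ I[1,1], I[1,2], I[1,4]. HN layers by μ_θ (3 steps, strictly decreasing):
  μ^(1)=10; μ^(2)=13/2; μ^(3)=-23/4

((1, 0, 0, 0); (1, 1, 0, 0); (1, 1, 1, 1))


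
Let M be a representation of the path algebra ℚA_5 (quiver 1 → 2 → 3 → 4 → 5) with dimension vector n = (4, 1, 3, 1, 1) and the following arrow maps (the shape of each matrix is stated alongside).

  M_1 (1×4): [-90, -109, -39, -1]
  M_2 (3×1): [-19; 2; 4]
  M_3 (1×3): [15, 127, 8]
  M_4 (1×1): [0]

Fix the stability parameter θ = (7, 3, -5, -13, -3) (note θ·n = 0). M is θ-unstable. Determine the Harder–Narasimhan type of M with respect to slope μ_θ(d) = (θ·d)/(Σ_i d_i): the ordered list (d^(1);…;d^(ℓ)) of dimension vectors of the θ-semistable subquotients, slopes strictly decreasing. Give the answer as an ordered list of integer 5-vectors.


Interval decomposition of M: I[1,1]^3, I[1,4], I[3,3]^2, I[5,5].
HN type (ℓ=4): μ^(1)=7; μ^(2)=-2; μ^(3)=-3; μ^(4)=-5

((3, 0, 0, 0, 0); (1, 1, 1, 1, 0); (0, 0, 0, 0, 1); (0, 0, 2, 0, 0))


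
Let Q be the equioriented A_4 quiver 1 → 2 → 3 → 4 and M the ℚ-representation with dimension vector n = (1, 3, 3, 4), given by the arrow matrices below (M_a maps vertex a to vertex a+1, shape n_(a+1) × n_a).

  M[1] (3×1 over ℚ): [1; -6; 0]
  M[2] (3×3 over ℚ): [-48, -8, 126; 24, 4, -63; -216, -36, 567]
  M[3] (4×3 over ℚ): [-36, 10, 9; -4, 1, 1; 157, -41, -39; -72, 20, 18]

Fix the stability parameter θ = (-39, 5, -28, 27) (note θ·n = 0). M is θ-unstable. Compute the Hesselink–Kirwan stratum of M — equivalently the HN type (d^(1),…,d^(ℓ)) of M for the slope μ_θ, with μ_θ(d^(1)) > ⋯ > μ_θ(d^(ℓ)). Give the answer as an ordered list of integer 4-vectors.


Via rank(M_{q-1}∘⋯∘M_p): M ≅ I[1,2], I[2,2], I[2,4], I[3,4]^2, I[4,4].
μ_θ-semistable layers: μ^(1)=27; μ^(2)=5; μ^(3)=-23/2; μ^(4)=-28; μ^(5)=-39

((0, 0, 0, 4); (0, 2, 0, 0); (0, 1, 1, 0); (0, 0, 2, 0); (1, 0, 0, 0))


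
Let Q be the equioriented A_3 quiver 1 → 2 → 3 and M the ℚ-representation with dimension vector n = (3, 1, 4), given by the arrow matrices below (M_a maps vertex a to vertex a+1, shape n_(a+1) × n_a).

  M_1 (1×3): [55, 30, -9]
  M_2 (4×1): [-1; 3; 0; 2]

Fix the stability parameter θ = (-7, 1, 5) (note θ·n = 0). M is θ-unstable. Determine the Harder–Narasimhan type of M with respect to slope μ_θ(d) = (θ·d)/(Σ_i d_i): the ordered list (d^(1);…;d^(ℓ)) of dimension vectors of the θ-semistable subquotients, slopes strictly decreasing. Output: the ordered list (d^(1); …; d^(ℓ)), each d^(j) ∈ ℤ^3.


Via rank(M_{q-1}∘⋯∘M_p): M ≅ I[1,1]^2, I[1,3], I[3,3]^3.
μ_θ-semistable layers: μ^(1)=5; μ^(2)=1; μ^(3)=-7

((0, 0, 4); (0, 1, 0); (3, 0, 0))


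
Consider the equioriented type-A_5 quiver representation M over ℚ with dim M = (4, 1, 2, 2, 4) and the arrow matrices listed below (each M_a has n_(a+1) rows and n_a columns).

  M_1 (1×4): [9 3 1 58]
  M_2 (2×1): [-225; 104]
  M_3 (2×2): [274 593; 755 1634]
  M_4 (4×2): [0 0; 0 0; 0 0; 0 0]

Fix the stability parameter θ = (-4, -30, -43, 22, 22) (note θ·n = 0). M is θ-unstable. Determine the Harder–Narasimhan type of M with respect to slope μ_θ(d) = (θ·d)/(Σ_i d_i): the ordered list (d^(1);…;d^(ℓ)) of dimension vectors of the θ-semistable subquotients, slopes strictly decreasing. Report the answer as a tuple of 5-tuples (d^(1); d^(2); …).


Interval decomposition of M: I[1,1]^3, I[1,4], I[3,4], I[5,5]^4.
HN type (ℓ=4): μ^(1)=22; μ^(2)=-4; μ^(3)=-77/3; μ^(4)=-43

((0, 0, 0, 2, 4); (3, 0, 0, 0, 0); (1, 1, 1, 0, 0); (0, 0, 1, 0, 0))


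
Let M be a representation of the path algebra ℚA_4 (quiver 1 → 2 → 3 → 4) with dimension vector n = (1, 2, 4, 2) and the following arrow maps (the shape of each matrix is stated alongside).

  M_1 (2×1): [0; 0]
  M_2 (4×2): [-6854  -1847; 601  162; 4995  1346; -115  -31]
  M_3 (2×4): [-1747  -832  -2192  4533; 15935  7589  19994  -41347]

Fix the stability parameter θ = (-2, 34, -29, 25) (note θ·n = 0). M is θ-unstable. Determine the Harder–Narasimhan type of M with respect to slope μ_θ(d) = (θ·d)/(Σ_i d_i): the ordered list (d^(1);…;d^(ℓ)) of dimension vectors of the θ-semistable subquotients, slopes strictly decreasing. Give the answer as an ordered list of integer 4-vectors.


Interval decomposition of M: I[1,1], I[2,4]^2, I[3,3]^2.
HN type (ℓ=4): μ^(1)=25; μ^(2)=5/2; μ^(3)=-2; μ^(4)=-29

((0, 0, 0, 2); (0, 2, 2, 0); (1, 0, 0, 0); (0, 0, 2, 0))


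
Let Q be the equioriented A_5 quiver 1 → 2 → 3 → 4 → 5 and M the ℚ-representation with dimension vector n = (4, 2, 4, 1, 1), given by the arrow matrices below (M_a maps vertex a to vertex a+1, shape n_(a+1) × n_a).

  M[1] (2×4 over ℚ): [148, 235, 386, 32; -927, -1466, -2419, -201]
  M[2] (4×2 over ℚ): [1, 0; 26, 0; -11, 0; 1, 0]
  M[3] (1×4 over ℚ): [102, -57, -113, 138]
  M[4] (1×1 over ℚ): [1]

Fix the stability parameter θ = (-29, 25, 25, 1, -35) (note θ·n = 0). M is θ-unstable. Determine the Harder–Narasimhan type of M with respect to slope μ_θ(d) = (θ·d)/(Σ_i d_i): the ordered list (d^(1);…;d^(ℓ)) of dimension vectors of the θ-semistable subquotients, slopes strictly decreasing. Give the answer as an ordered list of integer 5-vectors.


Barcode: M ≅ I[1,1]^2, I[1,2], I[1,5], I[3,3]^3. HN layers by μ_θ (3 steps, strictly decreasing):
  μ^(1)=25; μ^(2)=4; μ^(3)=-29

((0, 1, 3, 0, 0); (0, 1, 1, 1, 1); (4, 0, 0, 0, 0))


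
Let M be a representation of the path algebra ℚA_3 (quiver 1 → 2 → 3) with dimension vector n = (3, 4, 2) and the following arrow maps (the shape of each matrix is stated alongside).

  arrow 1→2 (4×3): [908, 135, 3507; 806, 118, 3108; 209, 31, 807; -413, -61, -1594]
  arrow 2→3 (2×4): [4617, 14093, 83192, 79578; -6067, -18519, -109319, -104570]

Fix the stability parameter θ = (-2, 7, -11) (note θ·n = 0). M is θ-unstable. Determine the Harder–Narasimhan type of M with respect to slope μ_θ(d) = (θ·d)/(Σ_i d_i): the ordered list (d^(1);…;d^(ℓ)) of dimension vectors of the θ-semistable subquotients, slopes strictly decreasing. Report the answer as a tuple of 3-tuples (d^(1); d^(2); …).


Via rank(M_{q-1}∘⋯∘M_p): M ≅ I[1,2], I[1,3]^2, I[2,2].
μ_θ-semistable layers: μ^(1)=7; μ^(2)=-2

((0, 2, 0); (3, 2, 2))


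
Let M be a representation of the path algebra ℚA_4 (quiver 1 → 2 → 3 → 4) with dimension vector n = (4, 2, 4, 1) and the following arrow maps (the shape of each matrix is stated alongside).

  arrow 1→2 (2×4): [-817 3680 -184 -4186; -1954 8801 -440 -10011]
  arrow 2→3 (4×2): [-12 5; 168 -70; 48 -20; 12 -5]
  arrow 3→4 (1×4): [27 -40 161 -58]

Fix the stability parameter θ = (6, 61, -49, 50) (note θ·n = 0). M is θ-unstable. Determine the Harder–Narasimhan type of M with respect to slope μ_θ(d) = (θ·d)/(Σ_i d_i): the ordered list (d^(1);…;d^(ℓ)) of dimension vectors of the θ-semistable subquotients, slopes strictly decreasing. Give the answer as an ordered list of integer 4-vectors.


Via rank(M_{q-1}∘⋯∘M_p): M ≅ I[1,1]^2, I[1,2], I[1,4], I[3,3]^3.
μ_θ-semistable layers: μ^(1)=61; μ^(2)=50; μ^(3)=6; μ^(4)=-49

((0, 1, 0, 0); (0, 0, 0, 1); (4, 1, 1, 0); (0, 0, 3, 0))


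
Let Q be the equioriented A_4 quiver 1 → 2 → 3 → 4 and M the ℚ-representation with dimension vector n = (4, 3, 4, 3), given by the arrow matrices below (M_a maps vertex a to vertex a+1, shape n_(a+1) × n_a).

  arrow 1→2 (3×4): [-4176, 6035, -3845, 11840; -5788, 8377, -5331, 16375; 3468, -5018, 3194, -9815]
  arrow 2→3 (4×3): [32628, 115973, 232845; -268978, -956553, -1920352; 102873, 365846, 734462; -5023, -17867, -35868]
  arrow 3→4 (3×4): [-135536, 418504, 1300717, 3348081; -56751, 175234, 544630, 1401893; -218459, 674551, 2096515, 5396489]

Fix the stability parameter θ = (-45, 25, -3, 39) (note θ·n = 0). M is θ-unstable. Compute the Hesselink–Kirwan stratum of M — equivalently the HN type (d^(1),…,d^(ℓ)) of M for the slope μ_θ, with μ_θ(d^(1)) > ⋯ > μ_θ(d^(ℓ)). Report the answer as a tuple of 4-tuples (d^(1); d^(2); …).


Barcode: M ≅ I[1,1]^2, I[1,4]^2, I[2,4], I[3,3]. HN layers by μ_θ (4 steps, strictly decreasing):
  μ^(1)=39; μ^(2)=11; μ^(3)=-3; μ^(4)=-45

((0, 0, 0, 3); (0, 3, 3, 0); (0, 0, 1, 0); (4, 0, 0, 0))


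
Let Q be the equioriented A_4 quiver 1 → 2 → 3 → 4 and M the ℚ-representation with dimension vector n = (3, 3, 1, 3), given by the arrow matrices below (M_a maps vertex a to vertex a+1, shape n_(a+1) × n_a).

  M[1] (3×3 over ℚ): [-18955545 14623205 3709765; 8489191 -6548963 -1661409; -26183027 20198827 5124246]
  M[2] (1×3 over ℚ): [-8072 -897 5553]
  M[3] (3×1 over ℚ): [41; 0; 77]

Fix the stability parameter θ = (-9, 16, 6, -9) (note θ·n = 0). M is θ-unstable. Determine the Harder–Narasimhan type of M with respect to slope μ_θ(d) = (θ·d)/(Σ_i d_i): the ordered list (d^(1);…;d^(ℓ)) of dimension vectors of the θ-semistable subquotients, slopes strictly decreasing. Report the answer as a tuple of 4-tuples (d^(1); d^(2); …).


Interval decomposition of M: I[1,1], I[1,2], I[1,4], I[2,2], I[4,4]^2.
HN type (ℓ=3): μ^(1)=16; μ^(2)=13/3; μ^(3)=-9

((0, 2, 0, 0); (0, 1, 1, 1); (3, 0, 0, 2))


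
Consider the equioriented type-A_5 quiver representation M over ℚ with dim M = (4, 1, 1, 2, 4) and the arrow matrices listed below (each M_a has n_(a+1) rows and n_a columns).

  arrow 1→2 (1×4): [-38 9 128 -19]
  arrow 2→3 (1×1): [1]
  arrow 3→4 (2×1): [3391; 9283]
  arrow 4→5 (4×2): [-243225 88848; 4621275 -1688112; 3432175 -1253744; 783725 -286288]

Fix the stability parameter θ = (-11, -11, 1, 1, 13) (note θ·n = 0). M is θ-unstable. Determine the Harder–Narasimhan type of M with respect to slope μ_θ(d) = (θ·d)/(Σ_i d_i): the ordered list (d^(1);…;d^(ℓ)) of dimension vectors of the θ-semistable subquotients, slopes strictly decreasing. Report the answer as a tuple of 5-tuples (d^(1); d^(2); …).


Barcode: M ≅ I[1,1]^3, I[1,5], I[4,4], I[5,5]^3. HN layers by μ_θ (3 steps, strictly decreasing):
  μ^(1)=13; μ^(2)=1; μ^(3)=-11

((0, 0, 0, 0, 4); (0, 0, 1, 2, 0); (4, 1, 0, 0, 0))


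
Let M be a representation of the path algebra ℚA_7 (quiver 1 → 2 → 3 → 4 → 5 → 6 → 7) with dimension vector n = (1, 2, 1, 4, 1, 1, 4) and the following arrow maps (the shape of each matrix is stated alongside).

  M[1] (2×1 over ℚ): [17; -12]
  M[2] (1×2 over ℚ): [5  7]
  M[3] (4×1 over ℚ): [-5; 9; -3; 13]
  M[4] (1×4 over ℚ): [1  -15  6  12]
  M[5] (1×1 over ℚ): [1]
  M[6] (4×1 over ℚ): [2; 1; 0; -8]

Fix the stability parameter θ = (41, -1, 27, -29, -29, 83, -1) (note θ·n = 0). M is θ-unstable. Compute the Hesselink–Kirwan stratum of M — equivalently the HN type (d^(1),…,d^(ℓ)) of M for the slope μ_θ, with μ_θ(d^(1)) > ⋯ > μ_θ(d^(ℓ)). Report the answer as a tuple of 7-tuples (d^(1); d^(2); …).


Barcode: M ≅ I[1,7], I[2,2], I[4,4]^3, I[7,7]^3. HN layers by μ_θ (4 steps, strictly decreasing):
  μ^(1)=41; μ^(2)=9/5; μ^(3)=-1; μ^(4)=-29

((0, 0, 0, 0, 0, 1, 1); (1, 1, 1, 1, 1, 0, 0); (0, 1, 0, 0, 0, 0, 3); (0, 0, 0, 3, 0, 0, 0))


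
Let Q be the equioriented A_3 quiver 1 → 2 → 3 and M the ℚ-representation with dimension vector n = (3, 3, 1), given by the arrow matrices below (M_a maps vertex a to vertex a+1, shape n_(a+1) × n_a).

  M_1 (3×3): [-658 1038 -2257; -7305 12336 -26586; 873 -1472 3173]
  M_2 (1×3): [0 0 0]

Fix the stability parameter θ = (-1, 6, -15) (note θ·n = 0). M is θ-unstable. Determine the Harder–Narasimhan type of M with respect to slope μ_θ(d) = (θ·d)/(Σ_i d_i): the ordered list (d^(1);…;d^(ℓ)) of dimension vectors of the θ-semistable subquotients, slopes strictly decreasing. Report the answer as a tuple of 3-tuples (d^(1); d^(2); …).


Via rank(M_{q-1}∘⋯∘M_p): M ≅ I[1,2]^3, I[3,3].
μ_θ-semistable layers: μ^(1)=6; μ^(2)=-1; μ^(3)=-15

((0, 3, 0); (3, 0, 0); (0, 0, 1))


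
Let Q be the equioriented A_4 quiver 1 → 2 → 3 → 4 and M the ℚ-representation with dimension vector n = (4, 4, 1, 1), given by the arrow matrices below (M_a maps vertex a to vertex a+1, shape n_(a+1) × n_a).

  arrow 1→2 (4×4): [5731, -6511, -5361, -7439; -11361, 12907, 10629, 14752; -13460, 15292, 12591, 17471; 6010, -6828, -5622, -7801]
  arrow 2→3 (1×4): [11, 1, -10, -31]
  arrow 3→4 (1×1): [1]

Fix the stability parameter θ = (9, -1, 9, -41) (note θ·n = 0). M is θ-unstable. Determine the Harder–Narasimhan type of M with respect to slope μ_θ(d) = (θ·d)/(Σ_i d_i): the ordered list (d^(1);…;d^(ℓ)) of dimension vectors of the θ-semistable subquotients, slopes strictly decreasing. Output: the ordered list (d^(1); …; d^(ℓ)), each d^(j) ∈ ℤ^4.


Interval decomposition of M: I[1,1], I[1,2]^2, I[1,4], I[2,2].
HN type (ℓ=4): μ^(1)=9; μ^(2)=4; μ^(3)=-1; μ^(4)=-6

((1, 0, 0, 0); (2, 2, 0, 0); (0, 1, 0, 0); (1, 1, 1, 1))
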